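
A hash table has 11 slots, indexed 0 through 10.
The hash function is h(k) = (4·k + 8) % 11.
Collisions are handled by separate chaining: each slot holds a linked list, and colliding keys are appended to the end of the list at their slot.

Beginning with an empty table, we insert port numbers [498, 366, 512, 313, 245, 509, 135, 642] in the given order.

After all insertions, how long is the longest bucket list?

5

498 -> bucket 9
366 -> bucket 9 (collision)
512 -> bucket 10
313 -> bucket 6
245 -> bucket 9 (collision)
509 -> bucket 9 (collision)
135 -> bucket 9 (collision)
642 -> bucket 2
Final buckets:
0: _
1: _
2: 642
3: _
4: _
5: _
6: 313
7: _
8: _
9: 498 -> 366 -> 245 -> 509 -> 135
10: 512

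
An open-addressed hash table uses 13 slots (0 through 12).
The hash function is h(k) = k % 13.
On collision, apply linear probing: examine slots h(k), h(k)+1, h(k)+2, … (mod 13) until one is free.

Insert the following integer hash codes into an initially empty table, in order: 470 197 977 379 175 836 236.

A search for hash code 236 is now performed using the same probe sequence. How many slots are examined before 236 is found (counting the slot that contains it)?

7

470 hashes to 2; slot 2 is free => place at 2.
197 hashes to 2; 2 taken => place at 3.
977 hashes to 2; 2,3 taken => place at 4.
379 hashes to 2; 2,3,4 taken => place at 5.
175 hashes to 6; slot 6 is free => place at 6.
836 hashes to 4; 4,5,6 taken => place at 7.
236 hashes to 2; 2,3,4,5,6,7 taken => place at 8.
Table: [_, _, 470, 197, 977, 379, 175, 836, 236, _, _, _, _]
Lookup 236: h=2, probe 2,3,4,5,6,7,8 → found at 8.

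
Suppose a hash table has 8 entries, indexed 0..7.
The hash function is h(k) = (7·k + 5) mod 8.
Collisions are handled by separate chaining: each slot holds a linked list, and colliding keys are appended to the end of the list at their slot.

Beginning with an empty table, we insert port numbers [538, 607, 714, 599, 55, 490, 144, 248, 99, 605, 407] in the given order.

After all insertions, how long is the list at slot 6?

538 -> bucket 3
607 -> bucket 6
714 -> bucket 3 (collision)
599 -> bucket 6 (collision)
55 -> bucket 6 (collision)
490 -> bucket 3 (collision)
144 -> bucket 5
248 -> bucket 5 (collision)
99 -> bucket 2
605 -> bucket 0
407 -> bucket 6 (collision)
Final buckets:
0: 605
1: _
2: 99
3: 538 -> 714 -> 490
4: _
5: 144 -> 248
6: 607 -> 599 -> 55 -> 407
7: _

4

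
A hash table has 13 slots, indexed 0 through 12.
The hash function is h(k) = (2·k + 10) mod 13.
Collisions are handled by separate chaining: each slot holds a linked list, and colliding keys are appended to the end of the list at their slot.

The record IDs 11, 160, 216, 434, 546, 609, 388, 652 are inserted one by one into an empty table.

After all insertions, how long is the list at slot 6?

3

Insert 11: h=6, bucket 6 empty -> new chain.
Insert 160: h=5, bucket 5 empty -> new chain.
Insert 216: h=0, bucket 0 empty -> new chain.
Insert 434: h=7, bucket 7 empty -> new chain.
Insert 546: h=10, bucket 10 empty -> new chain.
Insert 609: h=6, bucket 6 nonempty -> append to chain.
Insert 388: h=6, bucket 6 nonempty -> append to chain.
Insert 652: h=1, bucket 1 empty -> new chain.
Final buckets:
0: 216
1: 652
2: —
3: —
4: —
5: 160
6: 11 -> 609 -> 388
7: 434
8: —
9: —
10: 546
11: —
12: —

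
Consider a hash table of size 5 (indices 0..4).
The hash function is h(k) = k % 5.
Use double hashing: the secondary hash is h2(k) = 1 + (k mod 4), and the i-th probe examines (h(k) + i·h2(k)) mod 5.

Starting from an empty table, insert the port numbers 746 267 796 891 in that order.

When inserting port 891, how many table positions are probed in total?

Insert 746: h=1, slot 1 empty → index 1.
Insert 267: h=2, slot 2 empty → index 2.
Insert 796: h=1, h2=1, slots 1,2 occupied → index 3.
Insert 891: h=1, h2=4, slot 1 occupied → index 0.
Table: [891, 746, 267, 796, -]

2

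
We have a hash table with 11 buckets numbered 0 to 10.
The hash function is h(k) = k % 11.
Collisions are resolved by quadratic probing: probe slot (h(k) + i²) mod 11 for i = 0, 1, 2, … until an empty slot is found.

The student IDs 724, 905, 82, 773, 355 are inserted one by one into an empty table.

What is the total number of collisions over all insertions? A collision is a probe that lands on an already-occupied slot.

724 hashes to 9; slot 9 is free → place at 9.
905 hashes to 3; slot 3 is free → place at 3.
82 hashes to 5; slot 5 is free → place at 5.
773 hashes to 3; 3 taken → place at 4.
355 hashes to 3; 3,4 taken → place at 7.
Table: [., ., ., 905, 773, 82, ., 355, ., 724, .]

3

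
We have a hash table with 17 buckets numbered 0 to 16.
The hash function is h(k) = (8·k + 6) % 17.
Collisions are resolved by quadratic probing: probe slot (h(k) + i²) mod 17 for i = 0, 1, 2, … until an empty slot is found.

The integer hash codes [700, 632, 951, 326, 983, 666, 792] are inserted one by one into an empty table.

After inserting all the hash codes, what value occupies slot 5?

Insert 700: h=13, slot 13 empty -> index 13.
Insert 632: h=13, slot 13 occupied -> index 14.
Insert 951: h=15, slot 15 empty -> index 15.
Insert 326: h=13, slots 13,14 occupied -> index 0.
Insert 983: h=16, slot 16 empty -> index 16.
Insert 666: h=13, slots 13,14,0 occupied -> index 5.
Insert 792: h=1, slot 1 empty -> index 1.
Table: [326, 792, —, —, —, 666, —, —, —, —, —, —, —, 700, 632, 951, 983]

666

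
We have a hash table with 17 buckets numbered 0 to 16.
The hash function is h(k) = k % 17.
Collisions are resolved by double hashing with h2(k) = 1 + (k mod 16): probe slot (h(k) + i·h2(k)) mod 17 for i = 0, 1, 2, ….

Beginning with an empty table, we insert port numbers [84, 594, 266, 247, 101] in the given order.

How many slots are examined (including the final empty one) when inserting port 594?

84: h=16 → slot 16
594: h=16, h2=3, probe 16,2 → slot 2
266: h=11 → slot 11
247: h=9 → slot 9
101: h=16, h2=6, probe 16,5 → slot 5
Table: [∅, ∅, 594, ∅, ∅, 101, ∅, ∅, ∅, 247, ∅, 266, ∅, ∅, ∅, ∅, 84]

2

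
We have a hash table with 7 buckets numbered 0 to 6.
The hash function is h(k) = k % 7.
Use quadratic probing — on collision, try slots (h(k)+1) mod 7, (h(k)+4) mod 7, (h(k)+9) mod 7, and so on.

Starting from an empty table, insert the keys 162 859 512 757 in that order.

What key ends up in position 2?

512

162: h=1 -> slot 1
859: h=5 -> slot 5
512: h=1, probe 1,2 -> slot 2
757: h=1, probe 1,2,5,3 -> slot 3
Table: [_, 162, 512, 757, _, 859, _]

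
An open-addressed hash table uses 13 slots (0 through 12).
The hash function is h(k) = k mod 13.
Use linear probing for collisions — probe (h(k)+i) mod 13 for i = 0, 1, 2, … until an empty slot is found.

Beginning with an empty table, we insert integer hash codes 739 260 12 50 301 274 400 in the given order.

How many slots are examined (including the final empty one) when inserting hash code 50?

Insert 739: h=11, slot 11 empty => index 11.
Insert 260: h=0, slot 0 empty => index 0.
Insert 12: h=12, slot 12 empty => index 12.
Insert 50: h=11, slots 11,12,0 occupied => index 1.
Insert 301: h=2, slot 2 empty => index 2.
Insert 274: h=1, slots 1,2 occupied => index 3.
Insert 400: h=10, slot 10 empty => index 10.
Table: [260, 50, 301, 274, ∅, ∅, ∅, ∅, ∅, ∅, 400, 739, 12]

4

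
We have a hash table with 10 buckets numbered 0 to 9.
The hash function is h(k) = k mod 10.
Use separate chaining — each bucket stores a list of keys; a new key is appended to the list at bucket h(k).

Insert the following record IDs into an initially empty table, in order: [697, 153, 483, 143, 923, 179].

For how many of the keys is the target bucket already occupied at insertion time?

Insert 697: h=7, bucket 7 empty → new chain.
Insert 153: h=3, bucket 3 empty → new chain.
Insert 483: h=3, bucket 3 nonempty → append to chain.
Insert 143: h=3, bucket 3 nonempty → append to chain.
Insert 923: h=3, bucket 3 nonempty → append to chain.
Insert 179: h=9, bucket 9 empty → new chain.
Final buckets:
0: —
1: —
2: —
3: 153 -> 483 -> 143 -> 923
4: —
5: —
6: —
7: 697
8: —
9: 179

3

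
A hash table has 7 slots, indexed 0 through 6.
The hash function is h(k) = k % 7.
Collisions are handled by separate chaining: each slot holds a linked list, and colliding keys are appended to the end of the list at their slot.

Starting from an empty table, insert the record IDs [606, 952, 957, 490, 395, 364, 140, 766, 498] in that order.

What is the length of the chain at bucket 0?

4

Insert 606: h=4, bucket 4 empty → new chain.
Insert 952: h=0, bucket 0 empty → new chain.
Insert 957: h=5, bucket 5 empty → new chain.
Insert 490: h=0, bucket 0 nonempty → append to chain.
Insert 395: h=3, bucket 3 empty → new chain.
Insert 364: h=0, bucket 0 nonempty → append to chain.
Insert 140: h=0, bucket 0 nonempty → append to chain.
Insert 766: h=3, bucket 3 nonempty → append to chain.
Insert 498: h=1, bucket 1 empty → new chain.
Final buckets:
0: 952 -> 490 -> 364 -> 140
1: 498
2: _
3: 395 -> 766
4: 606
5: 957
6: _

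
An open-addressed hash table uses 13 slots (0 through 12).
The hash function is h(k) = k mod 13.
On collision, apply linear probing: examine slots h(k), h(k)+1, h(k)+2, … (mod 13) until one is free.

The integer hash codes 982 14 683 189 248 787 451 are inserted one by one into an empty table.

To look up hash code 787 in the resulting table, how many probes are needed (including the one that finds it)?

982 hashes to 7; slot 7 is free -> place at 7.
14 hashes to 1; slot 1 is free -> place at 1.
683 hashes to 7; 7 taken -> place at 8.
189 hashes to 7; 7,8 taken -> place at 9.
248 hashes to 1; 1 taken -> place at 2.
787 hashes to 7; 7,8,9 taken -> place at 10.
451 hashes to 9; 9,10 taken -> place at 11.
Table: [-, 14, 248, -, -, -, -, 982, 683, 189, 787, 451, -]
Lookup 787: h=7, probe 7,8,9,10 → found at 10.

4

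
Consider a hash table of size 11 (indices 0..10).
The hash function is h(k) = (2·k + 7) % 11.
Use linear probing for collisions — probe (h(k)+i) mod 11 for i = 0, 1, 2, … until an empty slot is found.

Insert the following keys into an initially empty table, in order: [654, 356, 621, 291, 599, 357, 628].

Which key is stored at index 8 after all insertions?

654 hashes to 6; slot 6 is free -> place at 6.
356 hashes to 4; slot 4 is free -> place at 4.
621 hashes to 6; 6 taken -> place at 7.
291 hashes to 6; 6,7 taken -> place at 8.
599 hashes to 6; 6,7,8 taken -> place at 9.
357 hashes to 6; 6,7,8,9 taken -> place at 10.
628 hashes to 9; 9,10 taken -> place at 0.
Table: [628, -, -, -, 356, -, 654, 621, 291, 599, 357]

291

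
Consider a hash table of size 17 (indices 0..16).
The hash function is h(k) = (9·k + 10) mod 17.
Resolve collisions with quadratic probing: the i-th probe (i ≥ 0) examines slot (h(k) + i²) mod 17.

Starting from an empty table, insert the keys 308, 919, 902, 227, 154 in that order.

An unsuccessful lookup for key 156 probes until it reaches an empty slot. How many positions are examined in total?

308 hashes to 11; slot 11 is free → place at 11.
919 hashes to 2; slot 2 is free → place at 2.
902 hashes to 2; 2 taken → place at 3.
227 hashes to 13; slot 13 is free → place at 13.
154 hashes to 2; 2,3 taken → place at 6.
Table: [_, _, 919, 902, _, _, 154, _, _, _, _, 308, _, 227, _, _, _]
Lookup 156: h=3, probe 3,4 → slot 4 empty, not found.

2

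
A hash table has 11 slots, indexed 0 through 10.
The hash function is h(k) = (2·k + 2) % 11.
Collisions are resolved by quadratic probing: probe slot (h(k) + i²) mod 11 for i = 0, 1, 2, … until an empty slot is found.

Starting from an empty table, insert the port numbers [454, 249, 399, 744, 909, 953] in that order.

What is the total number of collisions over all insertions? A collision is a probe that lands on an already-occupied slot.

9

454: h=8 -> slot 8
249: h=5 -> slot 5
399: h=8, probe 8,9 -> slot 9
744: h=5, probe 5,6 -> slot 6
909: h=5, probe 5,6,9,3 -> slot 3
953: h=5, probe 5,6,9,3,10 -> slot 10
Table: [., ., ., 909, ., 249, 744, ., 454, 399, 953]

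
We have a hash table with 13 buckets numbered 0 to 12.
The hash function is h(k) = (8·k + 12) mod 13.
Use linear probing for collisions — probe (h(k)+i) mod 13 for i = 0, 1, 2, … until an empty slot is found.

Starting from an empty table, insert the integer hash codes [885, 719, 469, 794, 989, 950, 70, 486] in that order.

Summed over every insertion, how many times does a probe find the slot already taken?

11

885: h=7 → slot 7
719: h=5 → slot 5
469: h=7, probe 7,8 → slot 8
794: h=7, probe 7,8,9 → slot 9
989: h=7, probe 7,8,9,10 → slot 10
950: h=7, probe 7,8,9,10,11 → slot 11
70: h=0 → slot 0
486: h=0, probe 0,1 → slot 1
Table: [70, 486, -, -, -, 719, -, 885, 469, 794, 989, 950, -]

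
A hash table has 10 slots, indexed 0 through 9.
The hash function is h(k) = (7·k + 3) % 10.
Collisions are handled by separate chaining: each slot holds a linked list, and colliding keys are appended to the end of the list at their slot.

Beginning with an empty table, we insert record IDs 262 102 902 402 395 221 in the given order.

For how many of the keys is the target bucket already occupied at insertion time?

262 → bucket 7
102 → bucket 7 (collision)
902 → bucket 7 (collision)
402 → bucket 7 (collision)
395 → bucket 8
221 → bucket 0
Final buckets:
0: 221
1: ∅
2: ∅
3: ∅
4: ∅
5: ∅
6: ∅
7: 262 -> 102 -> 902 -> 402
8: 395
9: ∅

3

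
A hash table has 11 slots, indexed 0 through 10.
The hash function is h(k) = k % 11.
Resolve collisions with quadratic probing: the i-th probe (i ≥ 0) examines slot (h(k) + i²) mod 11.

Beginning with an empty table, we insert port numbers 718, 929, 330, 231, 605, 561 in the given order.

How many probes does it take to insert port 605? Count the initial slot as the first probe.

3

718: h=3 => slot 3
929: h=5 => slot 5
330: h=0 => slot 0
231: h=0, probe 0,1 => slot 1
605: h=0, probe 0,1,4 => slot 4
561: h=0, probe 0,1,4,9 => slot 9
Table: [330, 231, ., 718, 605, 929, ., ., ., 561, .]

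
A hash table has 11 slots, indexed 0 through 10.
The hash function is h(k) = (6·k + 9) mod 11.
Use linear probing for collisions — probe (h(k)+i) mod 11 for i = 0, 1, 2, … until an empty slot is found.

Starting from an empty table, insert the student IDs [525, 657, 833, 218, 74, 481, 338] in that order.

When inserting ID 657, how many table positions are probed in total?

525 hashes to 2; slot 2 is free -> place at 2.
657 hashes to 2; 2 taken -> place at 3.
833 hashes to 2; 2,3 taken -> place at 4.
218 hashes to 8; slot 8 is free -> place at 8.
74 hashes to 2; 2,3,4 taken -> place at 5.
481 hashes to 2; 2,3,4,5 taken -> place at 6.
338 hashes to 2; 2,3,4,5,6 taken -> place at 7.
Table: [., ., 525, 657, 833, 74, 481, 338, 218, ., .]

2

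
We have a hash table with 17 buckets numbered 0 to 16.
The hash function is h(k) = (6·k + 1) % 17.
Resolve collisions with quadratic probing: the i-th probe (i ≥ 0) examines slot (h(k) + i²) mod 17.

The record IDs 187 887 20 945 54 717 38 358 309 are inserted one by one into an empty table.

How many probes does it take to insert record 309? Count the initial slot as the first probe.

187: h=1 => slot 1
887: h=2 => slot 2
20: h=2, probe 2,3 => slot 3
945: h=10 => slot 10
54: h=2, probe 2,3,6 => slot 6
717: h=2, probe 2,3,6,11 => slot 11
38: h=8 => slot 8
358: h=7 => slot 7
309: h=2, probe 2,3,6,11,1,10,4 => slot 4
Table: [_, 187, 887, 20, 309, _, 54, 358, 38, _, 945, 717, _, _, _, _, _]

7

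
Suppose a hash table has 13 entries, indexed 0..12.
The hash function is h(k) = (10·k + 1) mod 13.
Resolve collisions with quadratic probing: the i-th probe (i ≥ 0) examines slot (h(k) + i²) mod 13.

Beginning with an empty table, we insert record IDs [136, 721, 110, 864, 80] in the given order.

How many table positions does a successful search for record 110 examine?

136 hashes to 9; slot 9 is free => place at 9.
721 hashes to 9; 9 taken => place at 10.
110 hashes to 9; 9,10 taken => place at 0.
864 hashes to 9; 9,10,0 taken => place at 5.
80 hashes to 8; slot 8 is free => place at 8.
Table: [110, —, —, —, —, 864, —, —, 80, 136, 721, —, —]
Lookup 110: h=9, probe 9,10,0 → found at 0.

3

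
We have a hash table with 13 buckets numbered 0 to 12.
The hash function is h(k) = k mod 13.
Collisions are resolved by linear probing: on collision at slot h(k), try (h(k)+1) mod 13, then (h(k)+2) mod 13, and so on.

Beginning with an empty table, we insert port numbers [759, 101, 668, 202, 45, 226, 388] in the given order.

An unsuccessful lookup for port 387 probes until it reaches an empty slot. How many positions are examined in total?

759: h=5 -> slot 5
101: h=10 -> slot 10
668: h=5, probe 5,6 -> slot 6
202: h=7 -> slot 7
45: h=6, probe 6,7,8 -> slot 8
226: h=5, probe 5,6,7,8,9 -> slot 9
388: h=11 -> slot 11
Table: [., ., ., ., ., 759, 668, 202, 45, 226, 101, 388, .]
Lookup 387: h=10, probe 10,11,12 → slot 12 empty, not found.

3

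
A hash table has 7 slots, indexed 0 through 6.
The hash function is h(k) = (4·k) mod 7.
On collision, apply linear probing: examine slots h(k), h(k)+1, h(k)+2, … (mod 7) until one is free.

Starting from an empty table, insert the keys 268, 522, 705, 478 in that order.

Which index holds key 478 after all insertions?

3

Insert 268: h=1, slot 1 empty → index 1.
Insert 522: h=2, slot 2 empty → index 2.
Insert 705: h=6, slot 6 empty → index 6.
Insert 478: h=1, slots 1,2 occupied → index 3.
Table: [., 268, 522, 478, ., ., 705]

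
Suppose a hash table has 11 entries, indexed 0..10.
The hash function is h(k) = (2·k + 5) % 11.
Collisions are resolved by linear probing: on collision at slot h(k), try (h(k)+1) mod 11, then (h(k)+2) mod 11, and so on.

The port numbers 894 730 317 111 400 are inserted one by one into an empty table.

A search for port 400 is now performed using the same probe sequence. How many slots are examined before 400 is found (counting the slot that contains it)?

Insert 894: h=0, slot 0 empty => index 0.
Insert 730: h=2, slot 2 empty => index 2.
Insert 317: h=1, slot 1 empty => index 1.
Insert 111: h=7, slot 7 empty => index 7.
Insert 400: h=2, slot 2 occupied => index 3.
Table: [894, 317, 730, 400, ., ., ., 111, ., ., .]
Lookup 400: h=2, probe 2,3 → found at 3.

2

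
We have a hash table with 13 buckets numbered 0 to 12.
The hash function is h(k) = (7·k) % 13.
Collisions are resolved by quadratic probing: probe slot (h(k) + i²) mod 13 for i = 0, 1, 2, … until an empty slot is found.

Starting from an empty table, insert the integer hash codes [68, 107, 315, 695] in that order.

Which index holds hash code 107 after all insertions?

9

68 hashes to 8; slot 8 is free -> place at 8.
107 hashes to 8; 8 taken -> place at 9.
315 hashes to 8; 8,9 taken -> place at 12.
695 hashes to 3; slot 3 is free -> place at 3.
Table: [_, _, _, 695, _, _, _, _, 68, 107, _, _, 315]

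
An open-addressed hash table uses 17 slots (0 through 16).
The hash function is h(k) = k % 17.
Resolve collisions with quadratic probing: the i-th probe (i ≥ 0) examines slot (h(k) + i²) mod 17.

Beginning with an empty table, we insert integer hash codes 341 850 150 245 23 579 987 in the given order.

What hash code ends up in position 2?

579

341 hashes to 1; slot 1 is free => place at 1.
850 hashes to 0; slot 0 is free => place at 0.
150 hashes to 14; slot 14 is free => place at 14.
245 hashes to 7; slot 7 is free => place at 7.
23 hashes to 6; slot 6 is free => place at 6.
579 hashes to 1; 1 taken => place at 2.
987 hashes to 1; 1,2 taken => place at 5.
Table: [850, 341, 579, -, -, 987, 23, 245, -, -, -, -, -, -, 150, -, -]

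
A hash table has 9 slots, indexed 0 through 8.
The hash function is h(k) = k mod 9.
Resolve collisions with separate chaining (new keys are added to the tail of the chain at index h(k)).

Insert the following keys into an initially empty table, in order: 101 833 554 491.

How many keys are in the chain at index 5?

3

101 → bucket 2
833 → bucket 5
554 → bucket 5 (collision)
491 → bucket 5 (collision)
Final buckets:
0: .
1: .
2: 101
3: .
4: .
5: 833 -> 554 -> 491
6: .
7: .
8: .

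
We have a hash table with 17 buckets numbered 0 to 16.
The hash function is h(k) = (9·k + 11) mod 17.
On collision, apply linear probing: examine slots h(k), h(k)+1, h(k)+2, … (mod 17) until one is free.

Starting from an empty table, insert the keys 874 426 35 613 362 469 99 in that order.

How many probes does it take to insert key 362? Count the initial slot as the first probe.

3

874 hashes to 6; slot 6 is free → place at 6.
426 hashes to 3; slot 3 is free → place at 3.
35 hashes to 3; 3 taken → place at 4.
613 hashes to 3; 3,4 taken → place at 5.
362 hashes to 5; 5,6 taken → place at 7.
469 hashes to 16; slot 16 is free → place at 16.
99 hashes to 1; slot 1 is free → place at 1.
Table: [-, 99, -, 426, 35, 613, 874, 362, -, -, -, -, -, -, -, -, 469]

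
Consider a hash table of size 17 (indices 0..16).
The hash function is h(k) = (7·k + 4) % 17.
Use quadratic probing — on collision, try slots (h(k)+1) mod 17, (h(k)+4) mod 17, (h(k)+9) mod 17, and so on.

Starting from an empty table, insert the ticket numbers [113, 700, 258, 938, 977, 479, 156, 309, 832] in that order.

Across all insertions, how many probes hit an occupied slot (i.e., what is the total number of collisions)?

16

113: h=13 -> slot 13
700: h=8 -> slot 8
258: h=8, probe 8,9 -> slot 9
938: h=8, probe 8,9,12 -> slot 12
977: h=9, probe 9,10 -> slot 10
479: h=8, probe 8,9,12,0 -> slot 0
156: h=8, probe 8,9,12,0,7 -> slot 7
309: h=8, probe 8,9,12,0,7,16 -> slot 16
832: h=14 -> slot 14
Table: [479, ., ., ., ., ., ., 156, 700, 258, 977, ., 938, 113, 832, ., 309]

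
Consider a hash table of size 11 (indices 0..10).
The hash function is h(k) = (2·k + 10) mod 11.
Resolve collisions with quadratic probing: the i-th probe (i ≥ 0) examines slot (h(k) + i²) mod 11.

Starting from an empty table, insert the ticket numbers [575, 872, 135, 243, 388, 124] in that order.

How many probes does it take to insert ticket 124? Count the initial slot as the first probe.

575: h=5 -> slot 5
872: h=5, probe 5,6 -> slot 6
135: h=5, probe 5,6,9 -> slot 9
243: h=1 -> slot 1
388: h=5, probe 5,6,9,3 -> slot 3
124: h=5, probe 5,6,9,3,10 -> slot 10
Table: [., 243, ., 388, ., 575, 872, ., ., 135, 124]

5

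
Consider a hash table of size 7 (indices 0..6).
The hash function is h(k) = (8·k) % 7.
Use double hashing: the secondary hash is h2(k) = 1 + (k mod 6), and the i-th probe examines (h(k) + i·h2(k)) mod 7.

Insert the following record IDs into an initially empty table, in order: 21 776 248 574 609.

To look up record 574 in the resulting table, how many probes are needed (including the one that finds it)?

2

21 hashes to 0; slot 0 is free => place at 0.
776 hashes to 6; slot 6 is free => place at 6.
248 hashes to 3; slot 3 is free => place at 3.
574 hashes to 0, h2=5; 0 taken => place at 5.
609 hashes to 0, h2=4; 0 taken => place at 4.
Table: [21, _, _, 248, 609, 574, 776]
Lookup 574: h=0, h2=5, probe 0,5 → found at 5.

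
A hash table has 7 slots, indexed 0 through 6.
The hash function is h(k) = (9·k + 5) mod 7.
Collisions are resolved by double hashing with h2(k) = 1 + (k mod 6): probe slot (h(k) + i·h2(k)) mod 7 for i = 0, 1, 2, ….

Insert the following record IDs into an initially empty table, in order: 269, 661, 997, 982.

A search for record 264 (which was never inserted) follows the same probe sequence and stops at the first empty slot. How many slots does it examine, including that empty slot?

3

Insert 269: h=4, slot 4 empty → index 4.
Insert 661: h=4, h2=2, slot 4 occupied → index 6.
Insert 997: h=4, h2=2, slots 4,6 occupied → index 1.
Insert 982: h=2, slot 2 empty → index 2.
Table: [∅, 997, 982, ∅, 269, ∅, 661]
Lookup 264: h=1, h2=1, probe 1,2,3 → slot 3 empty, not found.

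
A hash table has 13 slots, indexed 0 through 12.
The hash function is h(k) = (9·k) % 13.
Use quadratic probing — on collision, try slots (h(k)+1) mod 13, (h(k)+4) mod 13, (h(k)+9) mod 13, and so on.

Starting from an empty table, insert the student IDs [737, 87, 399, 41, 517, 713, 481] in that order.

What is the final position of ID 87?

Insert 737: h=3, slot 3 empty → index 3.
Insert 87: h=3, slot 3 occupied → index 4.
Insert 399: h=3, slots 3,4 occupied → index 7.
Insert 41: h=5, slot 5 empty → index 5.
Insert 517: h=12, slot 12 empty → index 12.
Insert 713: h=8, slot 8 empty → index 8.
Insert 481: h=0, slot 0 empty → index 0.
Table: [481, ∅, ∅, 737, 87, 41, ∅, 399, 713, ∅, ∅, ∅, 517]

4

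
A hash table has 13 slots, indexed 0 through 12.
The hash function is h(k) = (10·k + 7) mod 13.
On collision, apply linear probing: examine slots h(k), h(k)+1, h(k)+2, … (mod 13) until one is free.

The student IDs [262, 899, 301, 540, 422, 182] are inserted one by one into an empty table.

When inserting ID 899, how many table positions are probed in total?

2

Insert 262: h=1, slot 1 empty => index 1.
Insert 899: h=1, slot 1 occupied => index 2.
Insert 301: h=1, slots 1,2 occupied => index 3.
Insert 540: h=12, slot 12 empty => index 12.
Insert 422: h=2, slots 2,3 occupied => index 4.
Insert 182: h=7, slot 7 empty => index 7.
Table: [∅, 262, 899, 301, 422, ∅, ∅, 182, ∅, ∅, ∅, ∅, 540]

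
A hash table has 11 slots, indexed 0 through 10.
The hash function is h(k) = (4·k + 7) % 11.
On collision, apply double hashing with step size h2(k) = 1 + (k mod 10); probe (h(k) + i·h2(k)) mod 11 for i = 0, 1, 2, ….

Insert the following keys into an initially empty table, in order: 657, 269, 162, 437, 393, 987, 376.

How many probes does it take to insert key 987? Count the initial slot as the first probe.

657: h=6 → slot 6
269: h=5 → slot 5
162: h=6, h2=3, probe 6,9 → slot 9
437: h=6, h2=8, probe 6,3 → slot 3
393: h=6, h2=4, probe 6,10 → slot 10
987: h=6, h2=8, probe 6,3,0 → slot 0
376: h=4 → slot 4
Table: [987, ., ., 437, 376, 269, 657, ., ., 162, 393]

3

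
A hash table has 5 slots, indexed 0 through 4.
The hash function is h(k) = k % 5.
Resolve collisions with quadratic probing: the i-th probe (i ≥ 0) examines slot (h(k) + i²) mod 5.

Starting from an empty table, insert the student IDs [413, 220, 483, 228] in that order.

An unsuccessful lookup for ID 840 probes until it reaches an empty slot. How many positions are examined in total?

413 hashes to 3; slot 3 is free → place at 3.
220 hashes to 0; slot 0 is free → place at 0.
483 hashes to 3; 3 taken → place at 4.
228 hashes to 3; 3,4 taken → place at 2.
Table: [220, _, 228, 413, 483]
Lookup 840: h=0, probe 0,1 → slot 1 empty, not found.

2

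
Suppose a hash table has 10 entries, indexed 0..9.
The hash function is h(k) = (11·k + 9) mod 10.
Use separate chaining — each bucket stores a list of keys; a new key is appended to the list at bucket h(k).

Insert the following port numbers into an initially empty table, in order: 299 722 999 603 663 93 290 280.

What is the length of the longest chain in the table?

3

Insert 299: h=8, bucket 8 empty -> new chain.
Insert 722: h=1, bucket 1 empty -> new chain.
Insert 999: h=8, bucket 8 nonempty -> append to chain.
Insert 603: h=2, bucket 2 empty -> new chain.
Insert 663: h=2, bucket 2 nonempty -> append to chain.
Insert 93: h=2, bucket 2 nonempty -> append to chain.
Insert 290: h=9, bucket 9 empty -> new chain.
Insert 280: h=9, bucket 9 nonempty -> append to chain.
Final buckets:
0: —
1: 722
2: 603 -> 663 -> 93
3: —
4: —
5: —
6: —
7: —
8: 299 -> 999
9: 290 -> 280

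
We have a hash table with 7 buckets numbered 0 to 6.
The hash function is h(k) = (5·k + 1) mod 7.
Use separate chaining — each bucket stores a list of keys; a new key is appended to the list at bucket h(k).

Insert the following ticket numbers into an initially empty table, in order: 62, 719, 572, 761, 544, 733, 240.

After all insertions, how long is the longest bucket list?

62 -> bucket 3
719 -> bucket 5
572 -> bucket 5 (collision)
761 -> bucket 5 (collision)
544 -> bucket 5 (collision)
733 -> bucket 5 (collision)
240 -> bucket 4
Final buckets:
0: ∅
1: ∅
2: ∅
3: 62
4: 240
5: 719 -> 572 -> 761 -> 544 -> 733
6: ∅

5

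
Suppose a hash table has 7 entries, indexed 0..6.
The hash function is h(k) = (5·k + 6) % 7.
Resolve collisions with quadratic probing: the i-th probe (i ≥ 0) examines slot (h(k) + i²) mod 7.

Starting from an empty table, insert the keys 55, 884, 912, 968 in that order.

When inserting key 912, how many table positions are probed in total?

55: h=1 → slot 1
884: h=2 → slot 2
912: h=2, probe 2,3 → slot 3
968: h=2, probe 2,3,6 → slot 6
Table: [_, 55, 884, 912, _, _, 968]

2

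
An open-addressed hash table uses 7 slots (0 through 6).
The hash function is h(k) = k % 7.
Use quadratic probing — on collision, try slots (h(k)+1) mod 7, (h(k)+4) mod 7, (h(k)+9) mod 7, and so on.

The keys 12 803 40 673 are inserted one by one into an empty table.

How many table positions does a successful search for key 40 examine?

12 hashes to 5; slot 5 is free => place at 5.
803 hashes to 5; 5 taken => place at 6.
40 hashes to 5; 5,6 taken => place at 2.
673 hashes to 1; slot 1 is free => place at 1.
Table: [_, 673, 40, _, _, 12, 803]
Lookup 40: h=5, probe 5,6,2 → found at 2.

3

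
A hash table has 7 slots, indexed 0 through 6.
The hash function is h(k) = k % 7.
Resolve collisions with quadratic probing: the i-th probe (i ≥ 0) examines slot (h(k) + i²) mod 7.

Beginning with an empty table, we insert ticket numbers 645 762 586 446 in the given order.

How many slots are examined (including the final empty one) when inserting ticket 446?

3

645 hashes to 1; slot 1 is free => place at 1.
762 hashes to 6; slot 6 is free => place at 6.
586 hashes to 5; slot 5 is free => place at 5.
446 hashes to 5; 5,6 taken => place at 2.
Table: [-, 645, 446, -, -, 586, 762]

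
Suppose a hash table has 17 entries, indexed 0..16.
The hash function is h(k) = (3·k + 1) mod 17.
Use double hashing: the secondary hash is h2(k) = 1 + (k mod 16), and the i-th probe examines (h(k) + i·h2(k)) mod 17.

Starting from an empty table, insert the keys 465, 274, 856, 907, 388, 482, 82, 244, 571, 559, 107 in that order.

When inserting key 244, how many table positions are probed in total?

465 hashes to 2; slot 2 is free -> place at 2.
274 hashes to 7; slot 7 is free -> place at 7.
856 hashes to 2, h2=9; 2 taken -> place at 11.
907 hashes to 2, h2=12; 2 taken -> place at 14.
388 hashes to 9; slot 9 is free -> place at 9.
482 hashes to 2, h2=3; 2 taken -> place at 5.
82 hashes to 9, h2=3; 9 taken -> place at 12.
244 hashes to 2, h2=5; 2,7,12 taken -> place at 0.
571 hashes to 14, h2=12; 14,9 taken -> place at 4.
559 hashes to 12, h2=16; 12,11 taken -> place at 10.
107 hashes to 16; slot 16 is free -> place at 16.
Table: [244, -, 465, -, 571, 482, -, 274, -, 388, 559, 856, 82, -, 907, -, 107]

4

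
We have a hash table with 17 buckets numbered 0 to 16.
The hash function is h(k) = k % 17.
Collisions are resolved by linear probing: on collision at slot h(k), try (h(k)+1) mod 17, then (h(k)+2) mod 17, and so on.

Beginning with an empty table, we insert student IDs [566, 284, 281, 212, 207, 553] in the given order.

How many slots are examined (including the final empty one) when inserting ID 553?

2

566: h=5 -> slot 5
284: h=12 -> slot 12
281: h=9 -> slot 9
212: h=8 -> slot 8
207: h=3 -> slot 3
553: h=9, probe 9,10 -> slot 10
Table: [., ., ., 207, ., 566, ., ., 212, 281, 553, ., 284, ., ., ., .]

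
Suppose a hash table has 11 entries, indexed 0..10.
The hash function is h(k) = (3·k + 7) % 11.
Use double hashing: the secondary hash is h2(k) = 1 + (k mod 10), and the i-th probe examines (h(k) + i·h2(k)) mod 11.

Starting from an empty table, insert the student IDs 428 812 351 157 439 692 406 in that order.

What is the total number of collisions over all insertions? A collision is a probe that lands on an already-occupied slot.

4

Insert 428: h=4, slot 4 empty → index 4.
Insert 812: h=1, slot 1 empty → index 1.
Insert 351: h=4, h2=2, slot 4 occupied → index 6.
Insert 157: h=5, slot 5 empty → index 5.
Insert 439: h=4, h2=10, slot 4 occupied → index 3.
Insert 692: h=4, h2=3, slot 4 occupied → index 7.
Insert 406: h=4, h2=7, slot 4 occupied → index 0.
Table: [406, 812, _, 439, 428, 157, 351, 692, _, _, _]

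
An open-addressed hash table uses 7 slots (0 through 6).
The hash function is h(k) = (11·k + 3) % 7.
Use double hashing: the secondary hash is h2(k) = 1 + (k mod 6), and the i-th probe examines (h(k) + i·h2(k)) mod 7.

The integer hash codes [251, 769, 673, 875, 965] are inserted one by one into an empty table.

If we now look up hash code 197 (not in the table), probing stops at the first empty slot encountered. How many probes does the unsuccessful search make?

4

251: h=6 => slot 6
769: h=6, h2=2, probe 6,1 => slot 1
673: h=0 => slot 0
875: h=3 => slot 3
965: h=6, h2=6, probe 6,5 => slot 5
Table: [673, 769, ., 875, ., 965, 251]
Lookup 197: h=0, h2=6, probe 0,6,5,4 → slot 4 empty, not found.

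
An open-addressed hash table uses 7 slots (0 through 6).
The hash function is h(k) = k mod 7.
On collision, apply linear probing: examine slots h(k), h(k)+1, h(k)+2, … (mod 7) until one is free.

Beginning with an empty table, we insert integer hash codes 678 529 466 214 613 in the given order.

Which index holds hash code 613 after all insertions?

1

678 hashes to 6; slot 6 is free -> place at 6.
529 hashes to 4; slot 4 is free -> place at 4.
466 hashes to 4; 4 taken -> place at 5.
214 hashes to 4; 4,5,6 taken -> place at 0.
613 hashes to 4; 4,5,6,0 taken -> place at 1.
Table: [214, 613, _, _, 529, 466, 678]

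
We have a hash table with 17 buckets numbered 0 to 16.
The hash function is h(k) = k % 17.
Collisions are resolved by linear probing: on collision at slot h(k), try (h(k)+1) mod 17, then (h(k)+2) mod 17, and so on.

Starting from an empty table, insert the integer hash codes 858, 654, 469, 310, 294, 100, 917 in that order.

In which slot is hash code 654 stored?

9

858 hashes to 8; slot 8 is free => place at 8.
654 hashes to 8; 8 taken => place at 9.
469 hashes to 10; slot 10 is free => place at 10.
310 hashes to 4; slot 4 is free => place at 4.
294 hashes to 5; slot 5 is free => place at 5.
100 hashes to 15; slot 15 is free => place at 15.
917 hashes to 16; slot 16 is free => place at 16.
Table: [., ., ., ., 310, 294, ., ., 858, 654, 469, ., ., ., ., 100, 917]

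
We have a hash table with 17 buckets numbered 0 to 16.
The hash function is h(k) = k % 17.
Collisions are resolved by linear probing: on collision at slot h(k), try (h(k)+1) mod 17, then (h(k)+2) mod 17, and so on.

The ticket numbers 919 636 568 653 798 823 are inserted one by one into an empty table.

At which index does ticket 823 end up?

919: h=1 => slot 1
636: h=7 => slot 7
568: h=7, probe 7,8 => slot 8
653: h=7, probe 7,8,9 => slot 9
798: h=16 => slot 16
823: h=7, probe 7,8,9,10 => slot 10
Table: [∅, 919, ∅, ∅, ∅, ∅, ∅, 636, 568, 653, 823, ∅, ∅, ∅, ∅, ∅, 798]

10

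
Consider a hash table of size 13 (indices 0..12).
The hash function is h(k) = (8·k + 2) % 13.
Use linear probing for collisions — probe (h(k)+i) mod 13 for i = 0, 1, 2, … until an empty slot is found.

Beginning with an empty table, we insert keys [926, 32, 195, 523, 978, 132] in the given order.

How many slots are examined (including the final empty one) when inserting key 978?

926: h=0 -> slot 0
32: h=11 -> slot 11
195: h=2 -> slot 2
523: h=0, probe 0,1 -> slot 1
978: h=0, probe 0,1,2,3 -> slot 3
132: h=5 -> slot 5
Table: [926, 523, 195, 978, ., 132, ., ., ., ., ., 32, .]

4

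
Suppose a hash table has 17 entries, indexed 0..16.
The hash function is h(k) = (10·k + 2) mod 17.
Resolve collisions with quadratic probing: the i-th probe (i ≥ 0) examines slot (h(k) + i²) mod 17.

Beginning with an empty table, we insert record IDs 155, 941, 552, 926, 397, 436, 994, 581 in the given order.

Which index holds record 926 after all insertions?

155: h=5 -> slot 5
941: h=11 -> slot 11
552: h=14 -> slot 14
926: h=14, probe 14,15 -> slot 15
397: h=11, probe 11,12 -> slot 12
436: h=10 -> slot 10
994: h=14, probe 14,15,1 -> slot 1
581: h=15, probe 15,16 -> slot 16
Table: [-, 994, -, -, -, 155, -, -, -, -, 436, 941, 397, -, 552, 926, 581]

15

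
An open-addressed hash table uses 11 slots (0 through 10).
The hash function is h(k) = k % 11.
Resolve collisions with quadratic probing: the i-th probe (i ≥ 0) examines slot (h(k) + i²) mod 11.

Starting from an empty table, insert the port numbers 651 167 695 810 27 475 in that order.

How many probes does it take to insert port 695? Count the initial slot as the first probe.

651: h=2 -> slot 2
167: h=2, probe 2,3 -> slot 3
695: h=2, probe 2,3,6 -> slot 6
810: h=7 -> slot 7
27: h=5 -> slot 5
475: h=2, probe 2,3,6,0 -> slot 0
Table: [475, _, 651, 167, _, 27, 695, 810, _, _, _]

3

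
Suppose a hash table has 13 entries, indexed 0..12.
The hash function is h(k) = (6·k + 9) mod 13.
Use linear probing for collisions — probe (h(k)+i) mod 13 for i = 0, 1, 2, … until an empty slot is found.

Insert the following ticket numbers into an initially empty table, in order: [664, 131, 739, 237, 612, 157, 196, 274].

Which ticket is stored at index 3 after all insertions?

131

664 hashes to 2; slot 2 is free => place at 2.
131 hashes to 2; 2 taken => place at 3.
739 hashes to 10; slot 10 is free => place at 10.
237 hashes to 1; slot 1 is free => place at 1.
612 hashes to 2; 2,3 taken => place at 4.
157 hashes to 2; 2,3,4 taken => place at 5.
196 hashes to 2; 2,3,4,5 taken => place at 6.
274 hashes to 2; 2,3,4,5,6 taken => place at 7.
Table: [-, 237, 664, 131, 612, 157, 196, 274, -, -, 739, -, -]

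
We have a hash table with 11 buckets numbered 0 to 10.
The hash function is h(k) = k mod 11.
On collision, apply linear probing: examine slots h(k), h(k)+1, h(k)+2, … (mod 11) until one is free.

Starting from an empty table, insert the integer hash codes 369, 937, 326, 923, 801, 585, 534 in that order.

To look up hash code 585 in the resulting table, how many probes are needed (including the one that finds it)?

2

369 hashes to 6; slot 6 is free → place at 6.
937 hashes to 2; slot 2 is free → place at 2.
326 hashes to 7; slot 7 is free → place at 7.
923 hashes to 10; slot 10 is free → place at 10.
801 hashes to 9; slot 9 is free → place at 9.
585 hashes to 2; 2 taken → place at 3.
534 hashes to 6; 6,7 taken → place at 8.
Table: [., ., 937, 585, ., ., 369, 326, 534, 801, 923]
Lookup 585: h=2, probe 2,3 → found at 3.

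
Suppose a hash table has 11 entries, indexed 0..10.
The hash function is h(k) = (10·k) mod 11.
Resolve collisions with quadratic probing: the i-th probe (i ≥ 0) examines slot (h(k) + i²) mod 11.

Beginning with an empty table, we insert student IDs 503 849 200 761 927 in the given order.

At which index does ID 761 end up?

Insert 503: h=3, slot 3 empty -> index 3.
Insert 849: h=9, slot 9 empty -> index 9.
Insert 200: h=9, slot 9 occupied -> index 10.
Insert 761: h=9, slots 9,10 occupied -> index 2.
Insert 927: h=8, slot 8 empty -> index 8.
Table: [-, -, 761, 503, -, -, -, -, 927, 849, 200]

2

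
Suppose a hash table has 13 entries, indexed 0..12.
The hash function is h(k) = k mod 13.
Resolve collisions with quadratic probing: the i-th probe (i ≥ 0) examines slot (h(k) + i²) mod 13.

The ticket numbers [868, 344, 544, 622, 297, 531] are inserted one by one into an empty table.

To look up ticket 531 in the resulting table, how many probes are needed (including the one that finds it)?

4

Insert 868: h=10, slot 10 empty => index 10.
Insert 344: h=6, slot 6 empty => index 6.
Insert 544: h=11, slot 11 empty => index 11.
Insert 622: h=11, slot 11 occupied => index 12.
Insert 297: h=11, slots 11,12 occupied => index 2.
Insert 531: h=11, slots 11,12,2 occupied => index 7.
Table: [∅, ∅, 297, ∅, ∅, ∅, 344, 531, ∅, ∅, 868, 544, 622]
Lookup 531: h=11, probe 11,12,2,7 → found at 7.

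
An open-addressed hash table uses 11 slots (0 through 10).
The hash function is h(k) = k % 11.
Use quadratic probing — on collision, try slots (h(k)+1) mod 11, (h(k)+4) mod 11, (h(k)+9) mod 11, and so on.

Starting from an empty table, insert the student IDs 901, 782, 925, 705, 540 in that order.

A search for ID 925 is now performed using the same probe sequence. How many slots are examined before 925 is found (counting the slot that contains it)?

2

Insert 901: h=10, slot 10 empty => index 10.
Insert 782: h=1, slot 1 empty => index 1.
Insert 925: h=1, slot 1 occupied => index 2.
Insert 705: h=1, slots 1,2 occupied => index 5.
Insert 540: h=1, slots 1,2,5,10 occupied => index 6.
Table: [-, 782, 925, -, -, 705, 540, -, -, -, 901]
Lookup 925: h=1, probe 1,2 → found at 2.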